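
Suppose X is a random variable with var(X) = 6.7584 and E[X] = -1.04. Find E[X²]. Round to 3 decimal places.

7.840

E[X²] = var(X) + (E[X])² = 6.7584 + (-1.04)² = 7.84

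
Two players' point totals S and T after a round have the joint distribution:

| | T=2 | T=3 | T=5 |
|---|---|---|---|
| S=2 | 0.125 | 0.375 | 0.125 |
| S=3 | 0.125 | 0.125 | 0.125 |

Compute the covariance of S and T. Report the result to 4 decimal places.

E[S] = 2.375,  E[T] = 3.25
E[ST] = 7.75
cov(S,T) = E[ST] − E[S]E[T] = 7.75 − (2.375)(3.25) = 0.03125

0.0313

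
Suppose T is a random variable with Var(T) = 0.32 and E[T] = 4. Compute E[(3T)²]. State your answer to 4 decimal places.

E[3T] = 3·4 = 12
Var(3T) = (3)²·0.32 = 2.88
E[(3T)²] = Var((3T)) + (E[(3T)])² = 2.88 + (12)² = 146.88

146.8800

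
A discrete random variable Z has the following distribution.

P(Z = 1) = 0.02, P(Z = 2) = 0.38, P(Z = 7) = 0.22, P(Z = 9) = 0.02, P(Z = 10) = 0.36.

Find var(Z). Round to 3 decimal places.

12.730

E[Z] = (1)(0.02) + (2)(0.38) + (7)(0.22) + (9)(0.02) + (10)(0.36) = 6.1
E[Z²] = (1)²(0.02) + (2)²(0.38) + (7)²(0.22) + (9)²(0.02) + (10)²(0.36) = 49.94
var(Z) = E[Z²] − (E[Z])² = 49.94 − (6.1)² = 12.73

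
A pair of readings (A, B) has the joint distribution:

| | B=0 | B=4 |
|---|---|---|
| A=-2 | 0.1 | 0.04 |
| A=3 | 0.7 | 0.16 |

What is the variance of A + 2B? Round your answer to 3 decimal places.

E[A] = 2.3,  E[B] = 0.8,  E[AB] = 1.6
Var(A) = 8.3 − (2.3)² = 3.01;  Var(B) = 3.2 − (0.8)² = 2.56
Cov(A,B) = 1.6 − (2.3)(0.8) = -0.24
Var(A + 2B) = (1)²·3.01 + (2)²·2.56 + 2·(1)·(2)·-0.24 = 12.29

12.290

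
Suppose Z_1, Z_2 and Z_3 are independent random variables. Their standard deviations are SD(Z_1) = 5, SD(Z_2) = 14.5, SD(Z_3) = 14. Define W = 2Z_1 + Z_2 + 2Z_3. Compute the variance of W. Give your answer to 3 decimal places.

1094.250

var(Z_1) = 25, var(Z_2) = 210.25, var(Z_3) = 196
By independence, var(W) = (2)²var(Z_1) + (1)²var(Z_2) + (2)²var(Z_3)
= (2)²·25 + (1)²·210.25 + (2)²·196 = 1094.25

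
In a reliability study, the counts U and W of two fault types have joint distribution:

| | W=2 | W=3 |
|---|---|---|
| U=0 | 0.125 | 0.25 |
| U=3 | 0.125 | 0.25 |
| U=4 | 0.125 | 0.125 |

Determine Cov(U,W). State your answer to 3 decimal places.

-0.078

E[U] = 2.125,  E[W] = 2.625
E[UW] = 5.5
Cov(U,W) = E[UW] − E[U]E[W] = 5.5 − (2.125)(2.625) = -0.078125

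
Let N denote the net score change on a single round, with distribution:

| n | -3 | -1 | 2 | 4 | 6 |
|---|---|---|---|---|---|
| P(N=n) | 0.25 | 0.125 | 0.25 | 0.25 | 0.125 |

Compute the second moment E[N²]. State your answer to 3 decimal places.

11.875

E[N²] = (-3)²(0.25) + (-1)²(0.125) + (2)²(0.25) + (4)²(0.25) + (6)²(0.125) = 11.875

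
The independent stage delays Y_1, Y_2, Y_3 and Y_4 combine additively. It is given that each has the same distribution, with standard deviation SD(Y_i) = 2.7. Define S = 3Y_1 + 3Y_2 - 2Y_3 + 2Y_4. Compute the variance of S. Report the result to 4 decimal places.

Var(Y_i) = (2.7)² = 7.29
By independence, Var(S) = (3)²Var(Y_1) + (3)²Var(Y_2) + (-2)²Var(Y_3) + (2)²Var(Y_4)
= (3)²·7.29 + (3)²·7.29 + (-2)²·7.29 + (2)²·7.29 = 189.54

189.5400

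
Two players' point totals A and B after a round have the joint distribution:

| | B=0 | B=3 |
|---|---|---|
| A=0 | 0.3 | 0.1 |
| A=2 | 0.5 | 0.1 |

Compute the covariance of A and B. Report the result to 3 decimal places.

E[A] = 1.2,  E[B] = 0.6
E[AB] = 0.6
Cov(A,B) = E[AB] − E[A]E[B] = 0.6 − (1.2)(0.6) = -0.12

-0.120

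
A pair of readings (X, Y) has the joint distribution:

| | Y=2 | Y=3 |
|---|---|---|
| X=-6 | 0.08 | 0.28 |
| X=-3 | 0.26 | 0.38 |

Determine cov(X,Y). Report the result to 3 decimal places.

E[X] = -4.08,  E[Y] = 2.66
E[XY] = -10.98
cov(X,Y) = E[XY] − E[X]E[Y] = -10.98 − (-4.08)(2.66) = -0.1272

-0.127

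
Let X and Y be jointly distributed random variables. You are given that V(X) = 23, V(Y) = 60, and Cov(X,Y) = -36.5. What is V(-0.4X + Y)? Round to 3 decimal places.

V(-0.4X + Y) = (-0.4)²·V(X) + (1)²·V(Y) + 2·(-0.4)·(1)·Cov(X,Y)
= 0.16·23 + 1·60 + -0.8·-36.5 = 92.88

92.880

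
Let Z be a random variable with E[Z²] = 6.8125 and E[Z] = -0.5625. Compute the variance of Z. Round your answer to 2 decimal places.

6.50

Var(Z) = 6.8125 − (-0.5625)² = 6.49609375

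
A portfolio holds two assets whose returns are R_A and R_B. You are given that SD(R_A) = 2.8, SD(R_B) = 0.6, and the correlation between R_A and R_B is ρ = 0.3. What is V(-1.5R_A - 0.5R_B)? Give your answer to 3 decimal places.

18.486

V(R_A) = (2.8)² = 7.84;  V(R_B) = (0.6)² = 0.36
Cov(R_A,R_B) = ρ·SD(R_A)·SD(R_B) = 0.3·2.8·0.6 = 0.504
V(-1.5R_A - 0.5R_B) = (-1.5)²·V(R_A) + (-0.5)²·V(R_B) + 2·(-1.5)·(-0.5)·Cov(R_A,R_B)
= 2.25·7.84 + 0.25·0.36 + 1.5·0.504 = 18.486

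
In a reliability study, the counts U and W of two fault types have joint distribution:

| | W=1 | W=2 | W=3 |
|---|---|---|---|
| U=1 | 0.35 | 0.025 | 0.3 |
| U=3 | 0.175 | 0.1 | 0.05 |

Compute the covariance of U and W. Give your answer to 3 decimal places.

E[U] = 1.65,  E[W] = 1.825
E[UW] = 2.875
cov(U,W) = E[UW] − E[U]E[W] = 2.875 − (1.65)(1.825) = -0.13625

-0.136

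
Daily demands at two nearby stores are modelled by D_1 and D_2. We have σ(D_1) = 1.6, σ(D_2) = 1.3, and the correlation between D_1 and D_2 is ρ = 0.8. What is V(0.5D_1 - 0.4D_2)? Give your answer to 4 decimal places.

V(D_1) = (1.6)² = 2.56;  V(D_2) = (1.3)² = 1.69
cov(D_1,D_2) = ρ·σ(D_1)·σ(D_2) = 0.8·1.6·1.3 = 1.664
V(0.5D_1 - 0.4D_2) = (0.5)²·V(D_1) + (-0.4)²·V(D_2) + 2·(0.5)·(-0.4)·cov(D_1,D_2)
= 0.25·2.56 + 0.16·1.69 + -0.4·1.664 = 0.2448

0.2448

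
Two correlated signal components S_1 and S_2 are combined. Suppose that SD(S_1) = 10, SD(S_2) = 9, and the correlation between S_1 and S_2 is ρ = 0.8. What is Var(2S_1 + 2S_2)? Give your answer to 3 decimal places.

Var(S_1) = (10)² = 100;  Var(S_2) = (9)² = 81
Cov(S_1,S_2) = ρ·SD(S_1)·SD(S_2) = 0.8·10·9 = 72
Var(2S_1 + 2S_2) = (2)²·Var(S_1) + (2)²·Var(S_2) + 2·(2)·(2)·Cov(S_1,S_2)
= 4·100 + 4·81 + 8·72 = 1300

1300.000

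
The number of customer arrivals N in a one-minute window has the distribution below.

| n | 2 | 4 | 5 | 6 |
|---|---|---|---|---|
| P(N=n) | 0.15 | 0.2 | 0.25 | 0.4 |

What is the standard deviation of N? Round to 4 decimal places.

E[N] = (2)(0.15) + (4)(0.2) + (5)(0.25) + (6)(0.4) = 4.75
E[N²] = (2)²(0.15) + (4)²(0.2) + (5)²(0.25) + (6)²(0.4) = 24.45
V(N) = E[N²] − (E[N])² = 24.45 − (4.75)² = 1.8875
SD(N) = √1.8875 ≈ 1.3739

1.3739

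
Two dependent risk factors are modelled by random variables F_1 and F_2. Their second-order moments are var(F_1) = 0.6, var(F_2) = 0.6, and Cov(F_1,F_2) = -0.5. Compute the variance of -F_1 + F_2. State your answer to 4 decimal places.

2.2000

var(-F_1 + F_2) = (-1)²·var(F_1) + (1)²·var(F_2) + 2·(-1)·(1)·Cov(F_1,F_2)
= 1·0.6 + 1·0.6 + -2·-0.5 = 2.2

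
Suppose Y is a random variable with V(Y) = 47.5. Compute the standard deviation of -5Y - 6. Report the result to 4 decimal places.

V(-5Y - 6) = (-5)²·47.5 = 1187.5
σ(-5Y - 6) = √1187.5 ≈ 34.4601

34.4601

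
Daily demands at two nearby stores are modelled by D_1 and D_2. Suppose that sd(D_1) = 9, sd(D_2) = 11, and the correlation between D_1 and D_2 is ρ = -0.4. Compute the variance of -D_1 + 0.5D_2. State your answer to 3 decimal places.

V(D_1) = (9)² = 81;  V(D_2) = (11)² = 121
cov(D_1,D_2) = ρ·sd(D_1)·sd(D_2) = -0.4·9·11 = -39.6
V(-D_1 + 0.5D_2) = (-1)²·V(D_1) + (0.5)²·V(D_2) + 2·(-1)·(0.5)·cov(D_1,D_2)
= 1·81 + 0.25·121 + -1·-39.6 = 150.85

150.850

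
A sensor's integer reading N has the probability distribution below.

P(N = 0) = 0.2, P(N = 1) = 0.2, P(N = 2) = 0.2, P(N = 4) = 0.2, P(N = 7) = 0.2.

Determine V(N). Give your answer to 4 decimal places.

6.1600

E[N] = (0)(0.2) + (1)(0.2) + (2)(0.2) + (4)(0.2) + (7)(0.2) = 2.8
E[N²] = (0)²(0.2) + (1)²(0.2) + (2)²(0.2) + (4)²(0.2) + (7)²(0.2) = 14
V(N) = E[N²] − (E[N])² = 14 − (2.8)² = 6.16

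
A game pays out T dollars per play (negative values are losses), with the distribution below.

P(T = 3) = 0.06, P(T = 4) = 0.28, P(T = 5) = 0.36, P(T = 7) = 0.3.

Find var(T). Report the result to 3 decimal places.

E[T] = (3)(0.06) + (4)(0.28) + (5)(0.36) + (7)(0.3) = 5.2
E[T²] = (3)²(0.06) + (4)²(0.28) + (5)²(0.36) + (7)²(0.3) = 28.72
var(T) = E[T²] − (E[T])² = 28.72 − (5.2)² = 1.68

1.680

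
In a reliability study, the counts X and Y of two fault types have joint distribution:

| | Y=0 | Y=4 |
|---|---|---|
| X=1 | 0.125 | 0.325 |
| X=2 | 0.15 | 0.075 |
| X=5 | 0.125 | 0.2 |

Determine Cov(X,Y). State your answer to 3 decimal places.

E[X] = 2.525,  E[Y] = 2.4
E[XY] = 5.9
Cov(X,Y) = E[XY] − E[X]E[Y] = 5.9 − (2.525)(2.4) = -0.16

-0.160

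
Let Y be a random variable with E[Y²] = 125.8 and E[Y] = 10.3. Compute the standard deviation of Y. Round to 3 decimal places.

4.440

var(Y) = 125.8 − (10.3)² = 19.71
SD(Y) = √19.71 ≈ 4.440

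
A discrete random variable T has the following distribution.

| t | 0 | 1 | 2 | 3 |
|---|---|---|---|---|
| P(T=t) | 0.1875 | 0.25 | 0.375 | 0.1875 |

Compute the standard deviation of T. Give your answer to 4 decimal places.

E[T] = (0)(0.1875) + (1)(0.25) + (2)(0.375) + (3)(0.1875) = 1.5625
E[T²] = (0)²(0.1875) + (1)²(0.25) + (2)²(0.375) + (3)²(0.1875) = 3.4375
V(T) = E[T²] − (E[T])² = 3.4375 − (1.5625)² = 0.99609375
SD(T) = √0.99609375 ≈ 0.9980

0.9980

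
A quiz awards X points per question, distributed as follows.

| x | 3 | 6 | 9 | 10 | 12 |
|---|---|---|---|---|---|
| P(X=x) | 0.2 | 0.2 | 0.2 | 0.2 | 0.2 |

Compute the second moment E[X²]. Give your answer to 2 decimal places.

E[X²] = (3)²(0.2) + (6)²(0.2) + (9)²(0.2) + (10)²(0.2) + (12)²(0.2) = 74

74.00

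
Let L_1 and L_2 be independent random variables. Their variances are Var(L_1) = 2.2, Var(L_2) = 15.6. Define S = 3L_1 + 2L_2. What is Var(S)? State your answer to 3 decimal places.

82.200

By independence, Var(S) = (3)²Var(L_1) + (2)²Var(L_2)
= (3)²·2.2 + (2)²·15.6 = 82.2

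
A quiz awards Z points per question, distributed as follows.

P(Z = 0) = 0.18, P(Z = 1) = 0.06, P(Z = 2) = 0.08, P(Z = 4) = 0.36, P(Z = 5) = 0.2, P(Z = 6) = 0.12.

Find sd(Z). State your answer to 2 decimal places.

2.01

E[Z] = (0)(0.18) + (1)(0.06) + (2)(0.08) + (4)(0.36) + (5)(0.2) + (6)(0.12) = 3.38
E[Z²] = (0)²(0.18) + (1)²(0.06) + (2)²(0.08) + (4)²(0.36) + (5)²(0.2) + (6)²(0.12) = 15.46
V(Z) = E[Z²] − (E[Z])² = 15.46 − (3.38)² = 4.0356
sd(Z) = √4.0356 ≈ 2.01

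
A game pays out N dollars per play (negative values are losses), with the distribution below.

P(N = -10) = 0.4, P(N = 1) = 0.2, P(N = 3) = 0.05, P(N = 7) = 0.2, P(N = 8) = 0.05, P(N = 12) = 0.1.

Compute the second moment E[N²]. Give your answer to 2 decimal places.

68.05

E[N²] = (-10)²(0.4) + (1)²(0.2) + (3)²(0.05) + (7)²(0.2) + (8)²(0.05) + (12)²(0.1) = 68.05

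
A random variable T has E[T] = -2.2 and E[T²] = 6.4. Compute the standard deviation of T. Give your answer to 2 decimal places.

1.25

Var(T) = 6.4 − (-2.2)² = 1.56
SD(T) = √1.56 ≈ 1.25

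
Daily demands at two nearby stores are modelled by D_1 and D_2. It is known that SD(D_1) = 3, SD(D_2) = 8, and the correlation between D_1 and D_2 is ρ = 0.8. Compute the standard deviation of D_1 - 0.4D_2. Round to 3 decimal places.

1.970

V(D_1) = (3)² = 9;  V(D_2) = (8)² = 64
Cov(D_1,D_2) = ρ·SD(D_1)·SD(D_2) = 0.8·3·8 = 19.2
V(D_1 - 0.4D_2) = (1)²·V(D_1) + (-0.4)²·V(D_2) + 2·(1)·(-0.4)·Cov(D_1,D_2)
= 1·9 + 0.16·64 + -0.8·19.2 = 3.88
SD(D_1 - 0.4D_2) = √3.88 ≈ 1.970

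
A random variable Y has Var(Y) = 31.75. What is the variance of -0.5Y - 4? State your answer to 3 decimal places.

Var(-0.5Y - 4) = (-0.5)²·Var(Y) = 0.25·31.75 = 7.9375

7.938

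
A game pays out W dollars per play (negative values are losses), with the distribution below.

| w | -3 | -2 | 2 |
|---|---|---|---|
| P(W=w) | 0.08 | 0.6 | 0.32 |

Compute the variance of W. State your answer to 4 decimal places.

E[W] = (-3)(0.08) + (-2)(0.6) + (2)(0.32) = -0.8
E[W²] = (-3)²(0.08) + (-2)²(0.6) + (2)²(0.32) = 4.4
Var(W) = E[W²] − (E[W])² = 4.4 − (-0.8)² = 3.76

3.7600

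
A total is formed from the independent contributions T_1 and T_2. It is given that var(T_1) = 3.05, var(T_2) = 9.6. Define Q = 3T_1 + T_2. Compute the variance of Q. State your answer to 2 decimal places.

37.05

By independence, var(Q) = (3)²var(T_1) + (1)²var(T_2)
= (3)²·3.05 + (1)²·9.6 = 37.05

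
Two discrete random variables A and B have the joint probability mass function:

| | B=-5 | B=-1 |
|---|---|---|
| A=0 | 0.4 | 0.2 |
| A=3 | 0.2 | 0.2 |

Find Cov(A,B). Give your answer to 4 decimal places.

E[A] = 1.2,  E[B] = -3.4
E[AB] = -3.6
Cov(A,B) = E[AB] − E[A]E[B] = -3.6 − (1.2)(-3.4) = 0.48

0.4800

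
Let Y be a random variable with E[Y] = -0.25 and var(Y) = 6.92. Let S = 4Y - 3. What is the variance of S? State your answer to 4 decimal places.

110.7200

var(4Y - 3) = (4)²·var(Y) = 16·6.92 = 110.72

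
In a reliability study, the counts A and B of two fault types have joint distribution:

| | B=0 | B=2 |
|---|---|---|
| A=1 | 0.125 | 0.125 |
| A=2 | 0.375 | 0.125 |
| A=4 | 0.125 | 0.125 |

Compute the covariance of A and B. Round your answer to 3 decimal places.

0.063

E[A] = 2.25,  E[B] = 0.75
E[AB] = 1.75
cov(A,B) = E[AB] − E[A]E[B] = 1.75 − (2.25)(0.75) = 0.0625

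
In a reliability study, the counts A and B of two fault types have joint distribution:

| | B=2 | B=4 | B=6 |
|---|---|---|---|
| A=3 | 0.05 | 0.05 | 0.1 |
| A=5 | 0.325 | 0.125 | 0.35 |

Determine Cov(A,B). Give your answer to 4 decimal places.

E[A] = 4.6,  E[B] = 4.15
E[AB] = 18.95
Cov(A,B) = E[AB] − E[A]E[B] = 18.95 − (4.6)(4.15) = -0.14

-0.1400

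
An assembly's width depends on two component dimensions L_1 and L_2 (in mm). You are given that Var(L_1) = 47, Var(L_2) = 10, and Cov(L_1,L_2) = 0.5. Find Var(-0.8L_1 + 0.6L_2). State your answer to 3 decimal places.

Var(-0.8L_1 + 0.6L_2) = (-0.8)²·Var(L_1) + (0.6)²·Var(L_2) + 2·(-0.8)·(0.6)·Cov(L_1,L_2)
= 0.64·47 + 0.36·10 + -0.96·0.5 = 33.2

33.200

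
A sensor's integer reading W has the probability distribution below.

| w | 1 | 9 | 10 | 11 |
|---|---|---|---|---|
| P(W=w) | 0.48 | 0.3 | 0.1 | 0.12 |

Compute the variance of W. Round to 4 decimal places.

19.0500

E[W] = (1)(0.48) + (9)(0.3) + (10)(0.1) + (11)(0.12) = 5.5
E[W²] = (1)²(0.48) + (9)²(0.3) + (10)²(0.1) + (11)²(0.12) = 49.3
var(W) = E[W²] − (E[W])² = 49.3 − (5.5)² = 19.05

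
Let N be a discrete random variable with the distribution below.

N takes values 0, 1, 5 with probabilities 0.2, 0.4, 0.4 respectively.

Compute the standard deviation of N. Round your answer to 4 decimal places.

E[N] = (0)(0.2) + (1)(0.4) + (5)(0.4) = 2.4
E[N²] = (0)²(0.2) + (1)²(0.4) + (5)²(0.4) = 10.4
var(N) = E[N²] − (E[N])² = 10.4 − (2.4)² = 4.64
SD(N) = √4.64 ≈ 2.1541

2.1541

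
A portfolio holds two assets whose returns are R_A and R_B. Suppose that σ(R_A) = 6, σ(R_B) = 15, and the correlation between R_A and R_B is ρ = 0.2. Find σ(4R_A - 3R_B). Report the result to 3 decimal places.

var(R_A) = (6)² = 36;  var(R_B) = (15)² = 225
Cov(R_A,R_B) = ρ·σ(R_A)·σ(R_B) = 0.2·6·15 = 18
var(4R_A - 3R_B) = (4)²·var(R_A) + (-3)²·var(R_B) + 2·(4)·(-3)·Cov(R_A,R_B)
= 16·36 + 9·225 + -24·18 = 2169
σ(4R_A - 3R_B) = √2169 ≈ 46.573

46.573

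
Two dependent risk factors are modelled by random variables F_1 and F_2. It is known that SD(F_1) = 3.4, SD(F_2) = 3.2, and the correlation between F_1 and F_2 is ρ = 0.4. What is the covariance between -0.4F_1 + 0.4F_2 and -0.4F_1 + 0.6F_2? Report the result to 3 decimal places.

Var(F_1) = (3.4)² = 11.56;  Var(F_2) = (3.2)² = 10.24
Cov(F_1,F_2) = ρ·SD(F_1)·SD(F_2) = 0.4·3.4·3.2 = 4.352
Cov(-0.4F_1 + 0.4F_2, -0.4F_1 + 0.6F_2) = (-0.4)(-0.4)Var(F_1) + (0.4)(0.6)Var(F_2) + [(-0.4)(0.6) + (0.4)(-0.4)]Cov(F_1,F_2)
= 0.16·11.56 + 0.24·10.24 + -0.4·4.352 = 2.5664

2.566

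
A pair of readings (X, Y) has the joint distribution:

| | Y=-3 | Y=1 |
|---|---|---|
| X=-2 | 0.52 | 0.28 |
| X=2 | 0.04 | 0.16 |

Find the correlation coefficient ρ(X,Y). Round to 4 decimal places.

0.3626

E[X] = -1.2,  E[Y] = -1.24
E[XY] = 2.64
cov(X,Y) = E[XY] − E[X]E[Y] = 2.64 − (-1.2)(-1.24) = 1.152
Var(X) = 2.56,  Var(Y) = 3.9424
ρ = 1.152 / √(2.56·3.9424) ≈ 0.3626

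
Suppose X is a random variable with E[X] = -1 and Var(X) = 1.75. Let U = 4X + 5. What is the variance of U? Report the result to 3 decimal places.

Var(4X + 5) = (4)²·Var(X) = 16·1.75 = 28

28.000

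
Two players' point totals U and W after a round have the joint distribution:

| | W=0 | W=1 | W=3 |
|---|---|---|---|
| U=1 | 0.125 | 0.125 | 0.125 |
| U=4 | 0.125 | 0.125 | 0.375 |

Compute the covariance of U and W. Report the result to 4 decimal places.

E[U] = 2.875,  E[W] = 1.75
E[UW] = 5.5
Cov(U,W) = E[UW] − E[U]E[W] = 5.5 − (2.875)(1.75) = 0.46875

0.4688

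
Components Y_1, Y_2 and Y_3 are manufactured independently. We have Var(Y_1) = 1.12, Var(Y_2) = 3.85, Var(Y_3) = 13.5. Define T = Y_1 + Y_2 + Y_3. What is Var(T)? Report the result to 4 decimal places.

18.4700

By independence, Var(T) = (1)²Var(Y_1) + (1)²Var(Y_2) + (1)²Var(Y_3)
= (1)²·1.12 + (1)²·3.85 + (1)²·13.5 = 18.47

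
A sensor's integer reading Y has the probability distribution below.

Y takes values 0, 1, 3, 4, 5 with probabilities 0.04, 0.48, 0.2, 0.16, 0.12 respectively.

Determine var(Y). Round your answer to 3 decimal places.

2.458

E[Y] = (0)(0.04) + (1)(0.48) + (3)(0.2) + (4)(0.16) + (5)(0.12) = 2.32
E[Y²] = (0)²(0.04) + (1)²(0.48) + (3)²(0.2) + (4)²(0.16) + (5)²(0.12) = 7.84
var(Y) = E[Y²] − (E[Y])² = 7.84 − (2.32)² = 2.4576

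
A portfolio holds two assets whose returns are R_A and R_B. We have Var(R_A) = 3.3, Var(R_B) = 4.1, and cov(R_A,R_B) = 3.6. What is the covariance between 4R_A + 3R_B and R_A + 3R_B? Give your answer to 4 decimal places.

104.1000

cov(4R_A + 3R_B, R_A + 3R_B) = (4)(1)Var(R_A) + (3)(3)Var(R_B) + [(4)(3) + (3)(1)]cov(R_A,R_B)
= 4·3.3 + 9·4.1 + 15·3.6 = 104.1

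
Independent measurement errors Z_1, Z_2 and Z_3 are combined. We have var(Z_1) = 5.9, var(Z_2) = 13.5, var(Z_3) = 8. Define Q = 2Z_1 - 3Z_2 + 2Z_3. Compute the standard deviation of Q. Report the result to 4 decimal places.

By independence, var(Q) = (2)²var(Z_1) + (-3)²var(Z_2) + (2)²var(Z_3)
= (2)²·5.9 + (-3)²·13.5 + (2)²·8 = 177.1
σ(Q) = √177.1 ≈ 13.3079

13.3079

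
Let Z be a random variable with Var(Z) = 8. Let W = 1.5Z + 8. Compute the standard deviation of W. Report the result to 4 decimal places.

Var(1.5Z + 8) = (1.5)²·8 = 18
sd(W) = √18 ≈ 4.2426

4.2426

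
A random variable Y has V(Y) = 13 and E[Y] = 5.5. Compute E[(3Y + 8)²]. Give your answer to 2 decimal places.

717.25

E[3Y + 8] = 3·5.5 + 8 = 24.5
V(3Y + 8) = (3)²·13 = 117
E[(3Y + 8)²] = V((3Y + 8)) + (E[(3Y + 8)])² = 117 + (24.5)² = 717.25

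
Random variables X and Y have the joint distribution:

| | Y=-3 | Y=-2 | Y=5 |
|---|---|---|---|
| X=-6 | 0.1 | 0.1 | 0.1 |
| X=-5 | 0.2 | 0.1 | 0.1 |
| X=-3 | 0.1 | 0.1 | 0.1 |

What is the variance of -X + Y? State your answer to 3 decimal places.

13.440

E[X] = -4.7,  E[Y] = -0.3,  E[XY] = 1.5
var(X) = 23.5 − (-4.7)² = 1.41;  var(Y) = 12.3 − (-0.3)² = 12.21
cov(X,Y) = 1.5 − (-4.7)(-0.3) = 0.09
var(-X + Y) = (-1)²·1.41 + (1)²·12.21 + 2·(-1)·(1)·0.09 = 13.44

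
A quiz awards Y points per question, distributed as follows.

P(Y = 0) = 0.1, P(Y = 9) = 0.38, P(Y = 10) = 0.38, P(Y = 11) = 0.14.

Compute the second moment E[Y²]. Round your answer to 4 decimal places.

85.7200

E[Y²] = (0)²(0.1) + (9)²(0.38) + (10)²(0.38) + (11)²(0.14) = 85.72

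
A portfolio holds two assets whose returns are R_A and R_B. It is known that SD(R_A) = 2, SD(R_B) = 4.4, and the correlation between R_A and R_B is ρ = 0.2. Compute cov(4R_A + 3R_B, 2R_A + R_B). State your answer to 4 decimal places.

var(R_A) = (2)² = 4;  var(R_B) = (4.4)² = 19.36
cov(R_A,R_B) = ρ·SD(R_A)·SD(R_B) = 0.2·2·4.4 = 1.76
cov(4R_A + 3R_B, 2R_A + R_B) = (4)(2)var(R_A) + (3)(1)var(R_B) + [(4)(1) + (3)(2)]cov(R_A,R_B)
= 8·4 + 3·19.36 + 10·1.76 = 107.68

107.6800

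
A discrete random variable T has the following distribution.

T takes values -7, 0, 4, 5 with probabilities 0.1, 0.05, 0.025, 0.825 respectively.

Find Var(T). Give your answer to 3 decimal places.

13.499

E[T] = (-7)(0.1) + (0)(0.05) + (4)(0.025) + (5)(0.825) = 3.525
E[T²] = (-7)²(0.1) + (0)²(0.05) + (4)²(0.025) + (5)²(0.825) = 25.925
Var(T) = E[T²] − (E[T])² = 25.925 − (3.525)² = 13.499375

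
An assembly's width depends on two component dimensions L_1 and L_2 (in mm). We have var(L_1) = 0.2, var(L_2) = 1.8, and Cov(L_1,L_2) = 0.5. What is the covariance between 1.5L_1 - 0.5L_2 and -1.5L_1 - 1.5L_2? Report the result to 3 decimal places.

Cov(1.5L_1 - 0.5L_2, -1.5L_1 - 1.5L_2) = (1.5)(-1.5)var(L_1) + (-0.5)(-1.5)var(L_2) + [(1.5)(-1.5) + (-0.5)(-1.5)]Cov(L_1,L_2)
= -2.25·0.2 + 0.75·1.8 + -1.5·0.5 = 0.15

0.150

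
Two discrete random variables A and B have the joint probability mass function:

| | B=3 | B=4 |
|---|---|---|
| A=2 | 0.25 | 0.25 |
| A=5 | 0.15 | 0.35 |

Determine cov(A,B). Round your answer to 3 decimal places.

0.150

E[A] = 3.5,  E[B] = 3.6
E[AB] = 12.75
cov(A,B) = E[AB] − E[A]E[B] = 12.75 − (3.5)(3.6) = 0.15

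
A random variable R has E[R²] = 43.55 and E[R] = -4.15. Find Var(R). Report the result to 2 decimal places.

Var(R) = 43.55 − (-4.15)² = 26.3275

26.33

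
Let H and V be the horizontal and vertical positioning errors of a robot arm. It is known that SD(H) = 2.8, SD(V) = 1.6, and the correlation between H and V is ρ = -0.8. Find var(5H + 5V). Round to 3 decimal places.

80.800

var(H) = (2.8)² = 7.84;  var(V) = (1.6)² = 2.56
cov(H,V) = ρ·SD(H)·SD(V) = -0.8·2.8·1.6 = -3.584
var(5H + 5V) = (5)²·var(H) + (5)²·var(V) + 2·(5)·(5)·cov(H,V)
= 25·7.84 + 25·2.56 + 50·-3.584 = 80.8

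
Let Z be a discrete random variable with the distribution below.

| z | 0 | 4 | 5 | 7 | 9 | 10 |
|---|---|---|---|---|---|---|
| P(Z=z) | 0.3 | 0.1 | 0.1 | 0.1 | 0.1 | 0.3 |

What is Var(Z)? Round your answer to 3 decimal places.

E[Z] = (0)(0.3) + (4)(0.1) + (5)(0.1) + (7)(0.1) + (9)(0.1) + (10)(0.3) = 5.5
E[Z²] = (0)²(0.3) + (4)²(0.1) + (5)²(0.1) + (7)²(0.1) + (9)²(0.1) + (10)²(0.3) = 47.1
Var(Z) = E[Z²] − (E[Z])² = 47.1 − (5.5)² = 16.85

16.850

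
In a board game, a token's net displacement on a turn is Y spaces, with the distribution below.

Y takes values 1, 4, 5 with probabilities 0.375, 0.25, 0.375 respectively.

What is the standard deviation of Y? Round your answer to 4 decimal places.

E[Y] = (1)(0.375) + (4)(0.25) + (5)(0.375) = 3.25
E[Y²] = (1)²(0.375) + (4)²(0.25) + (5)²(0.375) = 13.75
var(Y) = E[Y²] − (E[Y])² = 13.75 − (3.25)² = 3.1875
SD(Y) = √3.1875 ≈ 1.7854

1.7854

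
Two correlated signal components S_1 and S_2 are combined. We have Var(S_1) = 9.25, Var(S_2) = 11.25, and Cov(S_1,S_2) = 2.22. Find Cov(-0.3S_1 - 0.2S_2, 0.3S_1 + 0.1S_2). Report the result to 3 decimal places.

Cov(-0.3S_1 - 0.2S_2, 0.3S_1 + 0.1S_2) = (-0.3)(0.3)Var(S_1) + (-0.2)(0.1)Var(S_2) + [(-0.3)(0.1) + (-0.2)(0.3)]Cov(S_1,S_2)
= -0.09·9.25 + -0.02·11.25 + -0.09·2.22 = -1.2573

-1.257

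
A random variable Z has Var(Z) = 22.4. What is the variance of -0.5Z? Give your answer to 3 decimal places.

Var(-0.5Z) = (-0.5)²·Var(Z) = 0.25·22.4 = 5.6

5.600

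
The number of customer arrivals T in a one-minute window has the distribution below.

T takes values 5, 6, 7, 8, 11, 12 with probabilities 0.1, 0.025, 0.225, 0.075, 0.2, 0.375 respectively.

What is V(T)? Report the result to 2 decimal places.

E[T] = (5)(0.1) + (6)(0.025) + (7)(0.225) + (8)(0.075) + (11)(0.2) + (12)(0.375) = 9.525
E[T²] = (5)²(0.1) + (6)²(0.025) + (7)²(0.225) + (8)²(0.075) + (11)²(0.2) + (12)²(0.375) = 97.425
V(T) = E[T²] − (E[T])² = 97.425 − (9.525)² = 6.699375

6.70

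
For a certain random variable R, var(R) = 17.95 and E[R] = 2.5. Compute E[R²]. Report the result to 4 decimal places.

24.2000

E[R²] = var(R) + (E[R])² = 17.95 + (2.5)² = 24.2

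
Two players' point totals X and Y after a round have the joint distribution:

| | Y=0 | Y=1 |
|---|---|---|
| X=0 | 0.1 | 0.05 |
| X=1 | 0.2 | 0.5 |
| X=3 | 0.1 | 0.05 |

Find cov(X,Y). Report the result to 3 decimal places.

-0.040

E[X] = 1.15,  E[Y] = 0.6
E[XY] = 0.65
cov(X,Y) = E[XY] − E[X]E[Y] = 0.65 − (1.15)(0.6) = -0.04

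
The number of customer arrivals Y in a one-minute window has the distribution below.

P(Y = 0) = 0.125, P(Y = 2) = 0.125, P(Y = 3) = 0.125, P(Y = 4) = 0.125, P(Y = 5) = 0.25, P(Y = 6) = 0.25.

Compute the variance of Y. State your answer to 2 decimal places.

E[Y] = (0)(0.125) + (2)(0.125) + (3)(0.125) + (4)(0.125) + (5)(0.25) + (6)(0.25) = 3.875
E[Y²] = (0)²(0.125) + (2)²(0.125) + (3)²(0.125) + (4)²(0.125) + (5)²(0.25) + (6)²(0.25) = 18.875
var(Y) = E[Y²] − (E[Y])² = 18.875 − (3.875)² = 3.859375

3.86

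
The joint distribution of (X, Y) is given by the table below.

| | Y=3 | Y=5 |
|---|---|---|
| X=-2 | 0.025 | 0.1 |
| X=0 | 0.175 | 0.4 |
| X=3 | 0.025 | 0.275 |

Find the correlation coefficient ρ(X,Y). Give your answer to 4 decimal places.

0.1742

E[X] = 0.65,  E[Y] = 4.55
E[XY] = 3.2
cov(X,Y) = E[XY] − E[X]E[Y] = 3.2 − (0.65)(4.55) = 0.2425
V(X) = 2.7775,  V(Y) = 0.6975
ρ = 0.2425 / √(2.7775·0.6975) ≈ 0.1742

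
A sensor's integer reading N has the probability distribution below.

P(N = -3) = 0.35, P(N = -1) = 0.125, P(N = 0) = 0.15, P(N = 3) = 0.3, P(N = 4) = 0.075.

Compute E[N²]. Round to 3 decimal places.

E[N²] = (-3)²(0.35) + (-1)²(0.125) + (0)²(0.15) + (3)²(0.3) + (4)²(0.075) = 7.175

7.175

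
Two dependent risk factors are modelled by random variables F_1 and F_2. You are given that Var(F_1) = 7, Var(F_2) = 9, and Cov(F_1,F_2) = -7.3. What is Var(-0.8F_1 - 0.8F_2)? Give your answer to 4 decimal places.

Var(-0.8F_1 - 0.8F_2) = (-0.8)²·Var(F_1) + (-0.8)²·Var(F_2) + 2·(-0.8)·(-0.8)·Cov(F_1,F_2)
= 0.64·7 + 0.64·9 + 1.28·-7.3 = 0.896

0.8960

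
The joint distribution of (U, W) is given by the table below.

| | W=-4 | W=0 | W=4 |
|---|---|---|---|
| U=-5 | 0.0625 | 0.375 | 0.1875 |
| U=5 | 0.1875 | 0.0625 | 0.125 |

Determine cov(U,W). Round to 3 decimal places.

-3.438

E[U] = -1.25,  E[W] = 0.25
E[UW] = -3.75
cov(U,W) = E[UW] − E[U]E[W] = -3.75 − (-1.25)(0.25) = -3.4375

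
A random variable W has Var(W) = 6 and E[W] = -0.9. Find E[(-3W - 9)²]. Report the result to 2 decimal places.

93.69

E[-3W - 9] = -3·-0.9 − 9 = -6.3
Var(-3W - 9) = (-3)²·6 = 54
E[(-3W - 9)²] = Var((-3W - 9)) + (E[(-3W - 9)])² = 54 + (-6.3)² = 93.69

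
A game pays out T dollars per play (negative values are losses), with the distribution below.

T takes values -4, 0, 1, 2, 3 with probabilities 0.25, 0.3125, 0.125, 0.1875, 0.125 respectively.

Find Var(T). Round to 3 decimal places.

E[T] = (-4)(0.25) + (0)(0.3125) + (1)(0.125) + (2)(0.1875) + (3)(0.125) = -0.125
E[T²] = (-4)²(0.25) + (0)²(0.3125) + (1)²(0.125) + (2)²(0.1875) + (3)²(0.125) = 6
Var(T) = E[T²] − (E[T])² = 6 − (-0.125)² = 5.984375

5.984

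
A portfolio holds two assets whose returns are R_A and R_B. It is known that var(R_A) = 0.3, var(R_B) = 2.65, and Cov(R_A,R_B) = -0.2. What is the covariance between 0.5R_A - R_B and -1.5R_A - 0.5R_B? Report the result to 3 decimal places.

0.850

Cov(0.5R_A - R_B, -1.5R_A - 0.5R_B) = (0.5)(-1.5)var(R_A) + (-1)(-0.5)var(R_B) + [(0.5)(-0.5) + (-1)(-1.5)]Cov(R_A,R_B)
= -0.75·0.3 + 0.5·2.65 + 1.25·-0.2 = 0.85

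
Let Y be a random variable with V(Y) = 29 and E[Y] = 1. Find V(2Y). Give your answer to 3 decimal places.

116.000

V(2Y) = (2)²·V(Y) = 4·29 = 116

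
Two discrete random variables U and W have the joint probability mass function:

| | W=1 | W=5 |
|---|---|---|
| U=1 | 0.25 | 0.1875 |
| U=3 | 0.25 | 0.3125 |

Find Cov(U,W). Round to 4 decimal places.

0.2500

E[U] = 2.125,  E[W] = 3
E[UW] = 6.625
Cov(U,W) = E[UW] − E[U]E[W] = 6.625 − (2.125)(3) = 0.25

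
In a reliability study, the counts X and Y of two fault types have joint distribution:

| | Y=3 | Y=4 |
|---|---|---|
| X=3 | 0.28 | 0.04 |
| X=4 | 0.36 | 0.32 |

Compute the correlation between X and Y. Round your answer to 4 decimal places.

0.3359

E[X] = 3.68,  E[Y] = 3.36
E[XY] = 12.44
cov(X,Y) = E[XY] − E[X]E[Y] = 12.44 − (3.68)(3.36) = 0.0752
Var(X) = 0.2176,  Var(Y) = 0.2304
ρ = 0.0752 / √(0.2176·0.2304) ≈ 0.3359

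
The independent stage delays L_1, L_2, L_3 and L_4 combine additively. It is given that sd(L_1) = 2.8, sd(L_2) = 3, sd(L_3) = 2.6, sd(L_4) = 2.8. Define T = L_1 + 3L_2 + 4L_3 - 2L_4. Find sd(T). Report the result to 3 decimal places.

15.112

V(L_1) = 7.84, V(L_2) = 9, V(L_3) = 6.76, V(L_4) = 7.84
By independence, V(T) = (1)²V(L_1) + (3)²V(L_2) + (4)²V(L_3) + (-2)²V(L_4)
= (1)²·7.84 + (3)²·9 + (4)²·6.76 + (-2)²·7.84 = 228.36
sd(T) = √228.36 ≈ 15.112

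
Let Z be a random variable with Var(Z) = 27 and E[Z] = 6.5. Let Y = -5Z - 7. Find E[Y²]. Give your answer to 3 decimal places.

E[-5Z - 7] = -5·6.5 − 7 = -39.5
Var(-5Z - 7) = (-5)²·27 = 675
E[Y²] = Var(Y) + (E[Y])² = 675 + (-39.5)² = 2235.25

2235.250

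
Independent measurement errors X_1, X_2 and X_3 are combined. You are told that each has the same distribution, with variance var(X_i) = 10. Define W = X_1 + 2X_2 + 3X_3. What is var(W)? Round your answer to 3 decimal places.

By independence, var(W) = (1)²var(X_1) + (2)²var(X_2) + (3)²var(X_3)
= (1)²·10 + (2)²·10 + (3)²·10 = 140

140.000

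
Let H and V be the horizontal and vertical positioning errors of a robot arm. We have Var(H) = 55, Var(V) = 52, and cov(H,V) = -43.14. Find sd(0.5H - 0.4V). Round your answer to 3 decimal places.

6.271

Var(0.5H - 0.4V) = (0.5)²·Var(H) + (-0.4)²·Var(V) + 2·(0.5)·(-0.4)·cov(H,V)
= 0.25·55 + 0.16·52 + -0.4·-43.14 = 39.326
sd(0.5H - 0.4V) = √39.326 ≈ 6.271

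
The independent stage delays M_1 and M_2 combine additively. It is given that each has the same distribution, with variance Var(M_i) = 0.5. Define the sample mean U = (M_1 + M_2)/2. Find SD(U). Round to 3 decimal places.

By independence, Var(U) = (0.5)²Var(M_1) + (0.5)²Var(M_2)
= (0.5)²·0.5 + (0.5)²·0.5 = 0.25
SD(U) = √0.25 ≈ 0.500

0.500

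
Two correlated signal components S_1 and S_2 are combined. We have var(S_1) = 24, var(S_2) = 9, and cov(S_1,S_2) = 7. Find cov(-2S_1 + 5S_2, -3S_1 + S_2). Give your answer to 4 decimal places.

70.0000

cov(-2S_1 + 5S_2, -3S_1 + S_2) = (-2)(-3)var(S_1) + (5)(1)var(S_2) + [(-2)(1) + (5)(-3)]cov(S_1,S_2)
= 6·24 + 5·9 + -17·7 = 70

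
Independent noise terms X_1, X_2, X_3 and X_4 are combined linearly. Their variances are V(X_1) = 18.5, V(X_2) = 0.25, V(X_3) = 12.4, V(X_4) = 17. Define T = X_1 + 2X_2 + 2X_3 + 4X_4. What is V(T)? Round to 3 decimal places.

By independence, V(T) = (1)²V(X_1) + (2)²V(X_2) + (2)²V(X_3) + (4)²V(X_4)
= (1)²·18.5 + (2)²·0.25 + (2)²·12.4 + (4)²·17 = 341.1

341.100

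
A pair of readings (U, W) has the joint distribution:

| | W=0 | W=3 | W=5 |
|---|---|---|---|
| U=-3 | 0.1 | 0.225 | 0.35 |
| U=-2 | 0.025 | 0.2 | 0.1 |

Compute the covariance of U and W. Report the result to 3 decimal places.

E[U] = -2.675,  E[W] = 3.525
E[UW] = -9.475
Cov(U,W) = E[UW] − E[U]E[W] = -9.475 − (-2.675)(3.525) = -0.045625

-0.046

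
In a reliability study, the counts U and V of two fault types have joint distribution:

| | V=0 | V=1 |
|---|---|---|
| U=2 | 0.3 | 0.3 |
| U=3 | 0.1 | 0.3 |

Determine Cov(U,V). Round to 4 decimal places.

0.0600

E[U] = 2.4,  E[V] = 0.6
E[UV] = 1.5
Cov(U,V) = E[UV] − E[U]E[V] = 1.5 − (2.4)(0.6) = 0.06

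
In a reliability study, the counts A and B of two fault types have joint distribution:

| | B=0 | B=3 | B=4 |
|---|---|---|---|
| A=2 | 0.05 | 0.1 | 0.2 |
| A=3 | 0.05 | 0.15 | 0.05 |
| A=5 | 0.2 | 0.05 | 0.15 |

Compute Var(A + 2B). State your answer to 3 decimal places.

10.248

E[A] = 3.45,  E[B] = 2.5,  E[AB] = 7.9
Var(A) = 13.65 − (3.45)² = 1.7475;  Var(B) = 9.1 − (2.5)² = 2.85
cov(A,B) = 7.9 − (3.45)(2.5) = -0.725
Var(A + 2B) = (1)²·1.7475 + (2)²·2.85 + 2·(1)·(2)·-0.725 = 10.2475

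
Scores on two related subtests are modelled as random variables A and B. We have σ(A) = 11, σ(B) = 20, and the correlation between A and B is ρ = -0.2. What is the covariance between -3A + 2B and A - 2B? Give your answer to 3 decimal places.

-2315.000

Var(A) = (11)² = 121;  Var(B) = (20)² = 400
cov(A,B) = ρ·σ(A)·σ(B) = -0.2·11·20 = -44
cov(-3A + 2B, A - 2B) = (-3)(1)Var(A) + (2)(-2)Var(B) + [(-3)(-2) + (2)(1)]cov(A,B)
= -3·121 + -4·400 + 8·-44 = -2315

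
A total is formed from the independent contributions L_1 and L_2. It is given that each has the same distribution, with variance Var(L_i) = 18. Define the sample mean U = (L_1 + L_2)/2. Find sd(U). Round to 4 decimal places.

By independence, Var(U) = (0.5)²Var(L_1) + (0.5)²Var(L_2)
= (0.5)²·18 + (0.5)²·18 = 9
sd(U) = √9 ≈ 3.0000

3.0000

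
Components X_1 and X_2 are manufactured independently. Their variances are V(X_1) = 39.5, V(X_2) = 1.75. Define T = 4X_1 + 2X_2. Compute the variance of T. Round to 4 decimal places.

By independence, V(T) = (4)²V(X_1) + (2)²V(X_2)
= (4)²·39.5 + (2)²·1.75 = 639

639.0000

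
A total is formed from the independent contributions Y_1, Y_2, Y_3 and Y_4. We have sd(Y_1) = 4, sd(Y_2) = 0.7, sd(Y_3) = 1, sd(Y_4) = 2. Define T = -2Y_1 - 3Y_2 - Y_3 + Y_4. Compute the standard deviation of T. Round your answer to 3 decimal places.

var(Y_1) = 16, var(Y_2) = 0.49, var(Y_3) = 1, var(Y_4) = 4
By independence, var(T) = (-2)²var(Y_1) + (-3)²var(Y_2) + (-1)²var(Y_3) + (1)²var(Y_4)
= (-2)²·16 + (-3)²·0.49 + (-1)²·1 + (1)²·4 = 73.41
sd(T) = √73.41 ≈ 8.568

8.568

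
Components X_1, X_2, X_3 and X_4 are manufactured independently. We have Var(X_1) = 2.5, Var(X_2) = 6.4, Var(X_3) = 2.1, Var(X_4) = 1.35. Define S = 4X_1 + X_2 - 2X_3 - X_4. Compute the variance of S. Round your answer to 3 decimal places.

By independence, Var(S) = (4)²Var(X_1) + (1)²Var(X_2) + (-2)²Var(X_3) + (-1)²Var(X_4)
= (4)²·2.5 + (1)²·6.4 + (-2)²·2.1 + (-1)²·1.35 = 56.15

56.150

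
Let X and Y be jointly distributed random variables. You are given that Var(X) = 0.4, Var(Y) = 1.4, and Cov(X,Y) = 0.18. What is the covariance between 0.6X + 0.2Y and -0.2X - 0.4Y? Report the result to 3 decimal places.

-0.210

Cov(0.6X + 0.2Y, -0.2X - 0.4Y) = (0.6)(-0.2)Var(X) + (0.2)(-0.4)Var(Y) + [(0.6)(-0.4) + (0.2)(-0.2)]Cov(X,Y)
= -0.12·0.4 + -0.08·1.4 + -0.28·0.18 = -0.2104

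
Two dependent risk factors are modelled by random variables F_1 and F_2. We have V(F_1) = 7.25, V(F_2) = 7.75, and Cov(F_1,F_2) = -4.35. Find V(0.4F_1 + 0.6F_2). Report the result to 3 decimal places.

V(0.4F_1 + 0.6F_2) = (0.4)²·V(F_1) + (0.6)²·V(F_2) + 2·(0.4)·(0.6)·Cov(F_1,F_2)
= 0.16·7.25 + 0.36·7.75 + 0.48·-4.35 = 1.862

1.862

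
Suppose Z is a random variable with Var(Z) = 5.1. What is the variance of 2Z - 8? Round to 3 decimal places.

Var(2Z - 8) = (2)²·Var(Z) = 4·5.1 = 20.4

20.400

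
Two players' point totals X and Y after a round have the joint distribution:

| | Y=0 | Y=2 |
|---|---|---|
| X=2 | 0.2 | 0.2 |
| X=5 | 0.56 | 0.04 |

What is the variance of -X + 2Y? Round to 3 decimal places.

7.574

E[X] = 3.8,  E[Y] = 0.48,  E[XY] = 1.2
var(X) = 16.6 − (3.8)² = 2.16;  var(Y) = 0.96 − (0.48)² = 0.7296
cov(X,Y) = 1.2 − (3.8)(0.48) = -0.624
var(-X + 2Y) = (-1)²·2.16 + (2)²·0.7296 + 2·(-1)·(2)·-0.624 = 7.5744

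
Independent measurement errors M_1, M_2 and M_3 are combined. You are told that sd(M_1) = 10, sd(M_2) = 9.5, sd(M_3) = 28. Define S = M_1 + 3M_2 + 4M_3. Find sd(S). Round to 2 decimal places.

V(M_1) = 100, V(M_2) = 90.25, V(M_3) = 784
By independence, V(S) = (1)²V(M_1) + (3)²V(M_2) + (4)²V(M_3)
= (1)²·100 + (3)²·90.25 + (4)²·784 = 13456.25
sd(S) = √13456.25 ≈ 116.00

116.00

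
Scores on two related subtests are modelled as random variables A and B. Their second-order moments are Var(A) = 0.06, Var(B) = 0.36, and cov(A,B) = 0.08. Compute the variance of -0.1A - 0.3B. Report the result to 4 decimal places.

Var(-0.1A - 0.3B) = (-0.1)²·Var(A) + (-0.3)²·Var(B) + 2·(-0.1)·(-0.3)·cov(A,B)
= 0.01·0.06 + 0.09·0.36 + 0.06·0.08 = 0.0378

0.0378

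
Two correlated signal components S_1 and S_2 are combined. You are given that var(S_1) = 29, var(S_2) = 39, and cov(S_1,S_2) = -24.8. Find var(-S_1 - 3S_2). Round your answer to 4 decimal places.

231.2000

var(-S_1 - 3S_2) = (-1)²·var(S_1) + (-3)²·var(S_2) + 2·(-1)·(-3)·cov(S_1,S_2)
= 1·29 + 9·39 + 6·-24.8 = 231.2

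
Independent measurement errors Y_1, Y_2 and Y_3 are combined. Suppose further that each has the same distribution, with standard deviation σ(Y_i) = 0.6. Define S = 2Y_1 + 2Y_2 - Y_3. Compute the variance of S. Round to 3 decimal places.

Var(Y_i) = (0.6)² = 0.36
By independence, Var(S) = (2)²Var(Y_1) + (2)²Var(Y_2) + (-1)²Var(Y_3)
= (2)²·0.36 + (2)²·0.36 + (-1)²·0.36 = 3.24

3.240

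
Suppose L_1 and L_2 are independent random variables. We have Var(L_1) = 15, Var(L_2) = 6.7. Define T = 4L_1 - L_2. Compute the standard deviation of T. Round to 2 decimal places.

By independence, Var(T) = (4)²Var(L_1) + (-1)²Var(L_2)
= (4)²·15 + (-1)²·6.7 = 246.7
SD(T) = √246.7 ≈ 15.71

15.71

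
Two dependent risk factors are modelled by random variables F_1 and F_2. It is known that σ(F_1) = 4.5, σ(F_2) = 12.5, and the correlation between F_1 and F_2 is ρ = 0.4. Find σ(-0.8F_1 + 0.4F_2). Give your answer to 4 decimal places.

Var(F_1) = (4.5)² = 20.25;  Var(F_2) = (12.5)² = 156.25
Cov(F_1,F_2) = ρ·σ(F_1)·σ(F_2) = 0.4·4.5·12.5 = 22.5
Var(-0.8F_1 + 0.4F_2) = (-0.8)²·Var(F_1) + (0.4)²·Var(F_2) + 2·(-0.8)·(0.4)·Cov(F_1,F_2)
= 0.64·20.25 + 0.16·156.25 + -0.64·22.5 = 23.56
σ(-0.8F_1 + 0.4F_2) = √23.56 ≈ 4.8539

4.8539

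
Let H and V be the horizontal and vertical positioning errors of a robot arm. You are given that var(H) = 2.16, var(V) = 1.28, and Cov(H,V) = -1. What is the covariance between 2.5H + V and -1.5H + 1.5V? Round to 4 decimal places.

-8.4300

Cov(2.5H + V, -1.5H + 1.5V) = (2.5)(-1.5)var(H) + (1)(1.5)var(V) + [(2.5)(1.5) + (1)(-1.5)]Cov(H,V)
= -3.75·2.16 + 1.5·1.28 + 2.25·-1 = -8.43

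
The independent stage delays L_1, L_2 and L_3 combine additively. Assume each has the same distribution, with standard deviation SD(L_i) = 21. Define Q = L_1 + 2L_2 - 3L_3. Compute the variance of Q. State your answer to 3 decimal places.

V(L_i) = (21)² = 441
By independence, V(Q) = (1)²V(L_1) + (2)²V(L_2) + (-3)²V(L_3)
= (1)²·441 + (2)²·441 + (-3)²·441 = 6174

6174.000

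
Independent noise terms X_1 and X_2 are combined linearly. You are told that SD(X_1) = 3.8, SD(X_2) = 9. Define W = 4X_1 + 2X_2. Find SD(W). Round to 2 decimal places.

Var(X_1) = 14.44, Var(X_2) = 81
By independence, Var(W) = (4)²Var(X_1) + (2)²Var(X_2)
= (4)²·14.44 + (2)²·81 = 555.04
SD(W) = √555.04 ≈ 23.56

23.56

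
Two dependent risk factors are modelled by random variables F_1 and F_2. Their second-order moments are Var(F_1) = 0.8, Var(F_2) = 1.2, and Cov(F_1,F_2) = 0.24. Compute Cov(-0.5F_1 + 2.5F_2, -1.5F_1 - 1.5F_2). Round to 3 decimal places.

-4.620

Cov(-0.5F_1 + 2.5F_2, -1.5F_1 - 1.5F_2) = (-0.5)(-1.5)Var(F_1) + (2.5)(-1.5)Var(F_2) + [(-0.5)(-1.5) + (2.5)(-1.5)]Cov(F_1,F_2)
= 0.75·0.8 + -3.75·1.2 + -3·0.24 = -4.62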